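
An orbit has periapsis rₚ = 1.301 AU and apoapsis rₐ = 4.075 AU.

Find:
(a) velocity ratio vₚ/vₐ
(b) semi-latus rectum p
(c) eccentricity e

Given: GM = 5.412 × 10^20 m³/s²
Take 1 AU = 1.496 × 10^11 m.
rₚ = 1.301 AU = 1.9463 × 10^11 m
rₐ = 4.075 AU = 6.0962 × 10^11 m
GM = 5.412 × 10^20 m³/s²
a = (rₚ + rₐ)/2 = 4.02125 × 10^11 m
e = (rₐ − rₚ)/(rₐ + rₚ) = (4.1499 × 10^11) / (8.0425 × 10^11) = 0.515997
(a) vₚ/vₐ = rₐ/rₚ (angular momentum) = (6.0962 × 10^11) / (1.9463 × 10^11) = 3.13221 ≈ 3.132
(b) 1 − e² = 0.733747;  p = a(1 − e²) = 4.02125 × 10^11 × 0.733747 = 2.95058 × 10^11 m ≈ 1.972 AU
(c) e = 0.515997 ≈ 0.516

Final answer:
(a) velocity ratio vₚ/vₐ = 3.132
(b) semi-latus rectum p = 1.972 AU
(c) eccentricity e = 0.516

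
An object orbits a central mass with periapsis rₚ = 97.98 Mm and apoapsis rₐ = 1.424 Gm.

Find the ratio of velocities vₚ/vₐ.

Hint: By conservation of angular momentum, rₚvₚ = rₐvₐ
rₚ = 97.98 Mm = 9.798 × 10^7 m
rₐ = 1.424 Gm = 1.424 × 10^9 m
rₚvₚ = rₐvₐ  ⇒  vₚ/vₐ = rₐ/rₚ
vₚ/vₐ = (1.424 × 10^9) / (9.798 × 10^7) = 14.5336

Final answer: vₚ/vₐ = 14.53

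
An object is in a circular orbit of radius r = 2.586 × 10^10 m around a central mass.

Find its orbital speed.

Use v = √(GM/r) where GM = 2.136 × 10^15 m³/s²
r = 2.586 × 10^10 m
GM = 2.136 × 10^15 m³/s²
GM/r = (2.136 × 10^15) / (2.586 × 10^10) = 82598.6 m²/s²
v = √(GM/r) = 287.4 m/s ≈ 287.4 m/s

Final answer: 287.4 m/s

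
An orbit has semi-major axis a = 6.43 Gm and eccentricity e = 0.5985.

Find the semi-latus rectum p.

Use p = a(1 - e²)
a = 6.43 Gm = 6.43 × 10^9 m
e = 0.5985,  e² = 0.358202,  1 − e² = 0.641798
p = a(1 − e²) = 6.43 × 10^9 m × 0.641798 = 4.12676 × 10^9 m ≈ 4.127 Gm

Final answer: p = 4.127 Gm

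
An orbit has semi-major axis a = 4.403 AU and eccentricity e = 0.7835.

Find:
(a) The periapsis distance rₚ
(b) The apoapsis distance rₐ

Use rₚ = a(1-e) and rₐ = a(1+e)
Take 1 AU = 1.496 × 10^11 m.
a = 4.403 AU = 6.58689 × 10^11 m
e = 0.7835:  1 − e = 0.2165,  1 + e = 1.7835
(a) rₚ = a(1 − e) = 6.58689 × 10^11 m × 0.2165 = 1.42606 × 10^11 m ≈ 0.9532 AU
(b) rₐ = a(1 + e) = 6.58689 × 10^11 m × 1.7835 = 1.17477 × 10^12 m ≈ 7.853 AU

Final answer:
(a) rₚ = 0.9532 AU
(b) rₐ = 7.853 AU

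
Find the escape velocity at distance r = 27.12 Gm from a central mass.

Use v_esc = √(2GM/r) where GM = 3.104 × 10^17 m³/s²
r = 27.12 Gm = 2.712 × 10^10 m
GM = 3.104 × 10^17 m³/s²
2GM/r = 2 × (3.104 × 10^17) / (2.712 × 10^10) = 2.28909 × 10^7 m²/s²
v_esc = √(2GM/r) = 4784.44 m/s ≈ 4.784 km/s

Final answer: 4.784 km/s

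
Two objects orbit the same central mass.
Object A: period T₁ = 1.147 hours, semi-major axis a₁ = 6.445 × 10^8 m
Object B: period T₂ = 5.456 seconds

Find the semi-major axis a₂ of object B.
T₁ = 1.147 hours = 4129.2 s
T₂ = 5.456 seconds
a₁ = 6.445 × 10^8 m
Kepler's third law: (T₂/T₁)² = (a₂/a₁)³  ⇒  a₂ = a₁ (T₂/T₁)^(2/3)
T₂/T₁ = 0.00132132
(T₂/T₁)^(2/3) = 0.0120413
a₂ = 6.445 × 10^8 m × 0.0120413 = 7.7606 × 10^6 m ≈ 7.761 × 10^6 m

Final answer: a₂ = 7.761 × 10^6 m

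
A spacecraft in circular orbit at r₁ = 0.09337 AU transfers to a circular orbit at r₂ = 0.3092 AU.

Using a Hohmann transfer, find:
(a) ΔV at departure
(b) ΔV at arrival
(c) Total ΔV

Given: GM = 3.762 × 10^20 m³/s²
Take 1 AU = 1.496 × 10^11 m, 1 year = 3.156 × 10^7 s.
r₁ = 0.09337 AU = 1.39682 × 10^10 m
r₂ = 0.3092 AU = 4.62563 × 10^10 m
GM = 3.762 × 10^20 m³/s²
Transfer ellipse: a_t = (r₁ + r₂)/2 = 3.01122 × 10^10 m
Circular speed at r₁: v₁ = √(GM/r₁) = 164112 m/s
Transfer speed at r₁ (periapsis): v₁ₜ = √(GM(2/r₁ − 1/a_t)) = 203401 m/s
(a) ΔV₁ = v₁ₜ − v₁ = 39289.6 m/s ≈ 8.289 AU/year
Circular speed at r₂: v₂ = √(GM/r₂) = 90182.8 m/s
Transfer speed at r₂ (apoapsis): v₂ₜ = √(GM(2/r₂ − 1/a_t)) = 61421.7 m/s
(b) ΔV₂ = v₂ − v₂ₜ = 28761.1 m/s ≈ 6.068 AU/year
(c) ΔV_total = ΔV₁ + ΔV₂ = 68050.7 m/s ≈ 14.36 AU/year

Final answer:
(a) ΔV₁ = 8.289 AU/year
(b) ΔV₂ = 6.068 AU/year
(c) ΔV_total = 14.36 AU/year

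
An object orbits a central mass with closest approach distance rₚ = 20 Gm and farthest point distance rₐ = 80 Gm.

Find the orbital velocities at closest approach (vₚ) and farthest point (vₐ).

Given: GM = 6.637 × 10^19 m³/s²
rₚ = 20 Gm = 2 × 10^10 m
rₐ = 80 Gm = 8 × 10^10 m
GM = 6.637 × 10^19 m³/s²
a = (rₚ + rₐ)/2 = 5 × 10^10 m
Vis-viva: v² = GM (2/r − 1/a)
vₚ² = 6.637 × 10^19 × (1 × 10^-10 − 2 × 10^-11) = 5.3096 × 10^9 m²/s²
vₚ = 72867 m/s ≈ 72.87 km/s
vₐ² = 6.637 × 10^19 × (2.5 × 10^-11 − 2 × 10^-11) = 3.3185 × 10^8 m²/s²
vₐ = 18216.8 m/s ≈ 18.22 km/s

Final answer: vₚ = 72.87 km/s, vₐ = 18.22 km/s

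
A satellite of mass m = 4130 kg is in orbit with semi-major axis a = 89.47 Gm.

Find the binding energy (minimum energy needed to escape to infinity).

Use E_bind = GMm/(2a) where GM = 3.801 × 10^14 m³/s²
a = 89.47 Gm = 8.947 × 10^10 m
GM = 3.801 × 10^14 m³/s²
m = 4130 kg
GMm = 3.801 × 10^14 × 4130 = 1.56981 × 10^18 m³·kg/s²
2a = 1.7894 × 10^11 m
E_bind = GMm/(2a) = 8.77285 × 10^6 J ≈ 8.773 MJ

Final answer: 8.773 MJ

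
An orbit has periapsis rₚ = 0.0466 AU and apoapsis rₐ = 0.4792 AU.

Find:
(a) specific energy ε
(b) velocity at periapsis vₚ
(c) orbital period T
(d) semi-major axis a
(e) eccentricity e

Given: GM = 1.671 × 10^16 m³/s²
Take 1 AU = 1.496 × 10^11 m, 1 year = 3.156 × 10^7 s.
rₚ = 0.0466 AU = 6.97136 × 10^9 m
rₐ = 0.4792 AU = 7.16883 × 10^10 m
GM = 1.671 × 10^16 m³/s²
a = (rₚ + rₐ)/2 = 3.93298 × 10^10 m
e = (rₐ − rₚ)/(rₐ + rₚ) = (6.4717 × 10^10) / (7.86597 × 10^10) = 0.822746
(a) 2a = 7.86597 × 10^10 m;  ε = −GM/(2a) = -212434 J/kg ≈ -212.4 kJ/kg
(b) vₚ² = GM (2/rₚ − 1/a) = 1.671 × 10^16 × (2.86888 × 10^-10 − 2.5426 × 10^-11) = 4.36903 × 10^6 m²/s²;  vₚ = 2090.22 m/s ≈ 0.441 AU/year
(c) a³ = 6.08368 × 10^31 m³;  T = 2π √(a³/GM) = 2π × 6.03386 × 10^7 s = 3.79118 × 10^8 s ≈ 12.01 years
(d) a = 3.93298 × 10^10 m ≈ 0.2629 AU
(e) e = 0.822746 ≈ 0.8227

Final answer:
(a) specific energy ε = -212.4 kJ/kg
(b) velocity at periapsis vₚ = 0.441 AU/year
(c) orbital period T = 12.01 years
(d) semi-major axis a = 0.2629 AU
(e) eccentricity e = 0.8227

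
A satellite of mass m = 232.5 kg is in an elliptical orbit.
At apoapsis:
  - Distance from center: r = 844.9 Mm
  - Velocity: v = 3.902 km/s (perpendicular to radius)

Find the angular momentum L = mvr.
r = 844.9 Mm = 8.449 × 10^8 m
v = 3.902 km/s = 3902 m/s
vr = 3902 × 8.449 × 10^8 = 3.2968 × 10^12 m²/s
L = m × vr = 232.5 × 3.2968 × 10^12 = 7.66506 × 10^14 kg·m²/s ≈ 7.665 × 10^14 kg·m²/s

Final answer: L = 7.665 × 10^14 kg·m²/s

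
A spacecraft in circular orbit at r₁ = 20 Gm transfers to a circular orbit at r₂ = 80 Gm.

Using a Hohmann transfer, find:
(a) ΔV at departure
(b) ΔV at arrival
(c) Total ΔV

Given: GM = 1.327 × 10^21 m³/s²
r₁ = 20 Gm = 2 × 10^10 m
r₂ = 80 Gm = 8 × 10^10 m
GM = 1.327 × 10^21 m³/s²
Transfer ellipse: a_t = (r₁ + r₂)/2 = 5 × 10^10 m
Circular speed at r₁: v₁ = √(GM/r₁) = 257585 m/s
Transfer speed at r₁ (periapsis): v₁ₜ = √(GM(2/r₁ − 1/a_t)) = 325822 m/s
(a) ΔV₁ = v₁ₜ − v₁ = 68237.1 m/s ≈ 68.24 km/s
Circular speed at r₂: v₂ = √(GM/r₂) = 128792 m/s
Transfer speed at r₂ (apoapsis): v₂ₜ = √(GM(2/r₂ − 1/a_t)) = 81455.5 m/s
(b) ΔV₂ = v₂ − v₂ₜ = 47337 m/s ≈ 47.34 km/s
(c) ΔV_total = ΔV₁ + ΔV₂ = 115574 m/s ≈ 115.6 km/s

Final answer:
(a) ΔV₁ = 68.24 km/s
(b) ΔV₂ = 47.34 km/s
(c) ΔV_total = 115.6 km/s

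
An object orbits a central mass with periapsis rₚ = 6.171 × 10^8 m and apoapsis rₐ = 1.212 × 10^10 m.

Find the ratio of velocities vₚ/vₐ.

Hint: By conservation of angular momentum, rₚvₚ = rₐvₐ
rₚ = 6.171 × 10^8 m
rₐ = 1.212 × 10^10 m
rₚvₚ = rₐvₐ  ⇒  vₚ/vₐ = rₐ/rₚ
vₚ/vₐ = (1.212 × 10^10) / (6.171 × 10^8) = 19.6403

Final answer: vₚ/vₐ = 19.64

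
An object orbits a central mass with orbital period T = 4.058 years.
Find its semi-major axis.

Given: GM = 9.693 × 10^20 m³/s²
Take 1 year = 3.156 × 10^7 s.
T = 4.058 years = 1.2807 × 10^8 s
GM = 9.693 × 10^20 m³/s²
Kepler's third law: a³ = GM T² / (4π²)
T² = 1.6402 × 10^16 s²
a³ = (9.693 × 10^20) × (1.6402 × 10^16) / (4π²) = 4.02714 × 10^35 m³
a = (a³)^(1/3) = 7.38469 × 10^11 m ≈ 738.5 Gm

Final answer: 738.5 Gm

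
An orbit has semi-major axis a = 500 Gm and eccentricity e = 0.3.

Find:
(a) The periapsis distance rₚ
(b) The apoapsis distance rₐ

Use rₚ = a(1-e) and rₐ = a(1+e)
a = 500 Gm = 5 × 10^11 m
e = 0.3:  1 − e = 0.7,  1 + e = 1.3
(a) rₚ = a(1 − e) = 5 × 10^11 m × 0.7 = 3.5 × 10^11 m ≈ 350 Gm
(b) rₐ = a(1 + e) = 5 × 10^11 m × 1.3 = 6.5 × 10^11 m ≈ 650 Gm

Final answer:
(a) rₚ = 350 Gm
(b) rₐ = 650 Gm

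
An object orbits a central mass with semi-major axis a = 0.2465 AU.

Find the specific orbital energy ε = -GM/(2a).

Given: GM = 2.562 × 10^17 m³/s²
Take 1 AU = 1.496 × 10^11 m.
a = 0.2465 AU = 3.68764 × 10^10 m
GM = 2.562 × 10^17 m³/s²
2a = 7.37528 × 10^10 m
ε = −GM/(2a) = -3.47377 × 10^6 J/kg ≈ -3.474 MJ/kg

Final answer: -3.474 MJ/kg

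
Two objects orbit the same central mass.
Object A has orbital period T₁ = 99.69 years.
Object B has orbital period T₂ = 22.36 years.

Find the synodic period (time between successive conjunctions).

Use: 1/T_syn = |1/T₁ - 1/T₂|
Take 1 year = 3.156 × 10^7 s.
T₁ = 99.69 years = 3.14622 × 10^9 s
T₂ = 22.36 years = 7.05682 × 10^8 s
1/T₁ = 3.17842 × 10^-10 s⁻¹
1/T₂ = 1.41707 × 10^-9 s⁻¹
|1/T₁ − 1/T₂| = 1.09923 × 10^-9 s⁻¹
T_syn = 1 / |1/T₁ − 1/T₂| = 9.0973 × 10^8 s ≈ 28.83 years

Final answer: T_syn = 28.83 years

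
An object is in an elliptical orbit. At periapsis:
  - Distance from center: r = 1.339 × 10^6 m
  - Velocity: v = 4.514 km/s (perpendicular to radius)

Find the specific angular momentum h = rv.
r = 1.339 × 10^6 m
v = 4.514 km/s = 4514 m/s
h = rv = 1.339 × 10^6 × 4514 = 6.04425 × 10^9 m²/s ≈ 6.044 × 10^9 m²/s

Final answer: h = 6.044 × 10^9 m²/s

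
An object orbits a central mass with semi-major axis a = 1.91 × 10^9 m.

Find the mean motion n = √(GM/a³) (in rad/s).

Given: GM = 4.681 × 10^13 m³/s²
a = 1.91 × 10^9 m
GM = 4.681 × 10^13 m³/s²
a³ = 6.96787 × 10^27 m³
GM/a³ = (4.681 × 10^13) / (6.96787 × 10^27) = 6.71798 × 10^-15 s⁻²
n = √(GM/a³) = 8.19633 × 10^-8 rad/s ≈ 8.196 × 10^-8 rad/s

Final answer: n = 8.196 × 10^-8 rad/s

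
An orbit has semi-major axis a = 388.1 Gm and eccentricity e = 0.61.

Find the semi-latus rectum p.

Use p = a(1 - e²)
a = 388.1 Gm = 3.881 × 10^11 m
e = 0.61,  e² = 0.3721,  1 − e² = 0.6279
p = a(1 − e²) = 3.881 × 10^11 m × 0.6279 = 2.43688 × 10^11 m ≈ 243.7 Gm

Final answer: p = 243.7 Gm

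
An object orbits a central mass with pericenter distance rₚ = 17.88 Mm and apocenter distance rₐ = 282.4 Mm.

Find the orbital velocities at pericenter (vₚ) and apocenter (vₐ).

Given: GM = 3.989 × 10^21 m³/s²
rₚ = 17.88 Mm = 1.788 × 10^7 m
rₐ = 282.4 Mm = 2.824 × 10^8 m
GM = 3.989 × 10^21 m³/s²
a = (rₚ + rₐ)/2 = 1.5014 × 10^8 m
Vis-viva: v² = GM (2/r − 1/a)
vₚ² = 3.989 × 10^21 × (1.11857 × 10^-7 − 6.66045 × 10^-9) = 4.19628 × 10^14 m²/s²
vₚ = 2.04848 × 10^7 m/s ≈ 2.048 × 10^4 km/s
vₐ² = 3.989 × 10^21 × (7.08215 × 10^-9 − 6.66045 × 10^-9) = 1.68217 × 10^12 m²/s²
vₐ = 1.29699 × 10^6 m/s ≈ 1297 km/s

Final answer: vₚ = 2.048 × 10^4 km/s, vₐ = 1297 km/s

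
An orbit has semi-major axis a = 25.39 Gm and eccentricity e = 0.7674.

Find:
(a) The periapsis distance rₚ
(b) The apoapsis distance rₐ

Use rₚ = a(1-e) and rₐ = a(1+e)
a = 25.39 Gm = 2.539 × 10^10 m
e = 0.7674:  1 − e = 0.2326,  1 + e = 1.7674
(a) rₚ = a(1 − e) = 2.539 × 10^10 m × 0.2326 = 5.90571 × 10^9 m ≈ 5.906 Gm
(b) rₐ = a(1 + e) = 2.539 × 10^10 m × 1.7674 = 4.48743 × 10^10 m ≈ 44.87 Gm

Final answer:
(a) rₚ = 5.906 Gm
(b) rₐ = 44.87 Gm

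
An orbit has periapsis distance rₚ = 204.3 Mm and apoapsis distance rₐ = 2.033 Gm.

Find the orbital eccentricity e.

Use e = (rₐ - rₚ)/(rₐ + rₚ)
rₚ = 204.3 Mm = 2.043 × 10^8 m
rₐ = 2.033 Gm = 2.033 × 10^9 m
rₐ − rₚ = 1.8287 × 10^9 m
rₐ + rₚ = 2.2373 × 10^9 m
e = (rₐ − rₚ)/(rₐ + rₚ) = 0.817369

Final answer: e = 0.8174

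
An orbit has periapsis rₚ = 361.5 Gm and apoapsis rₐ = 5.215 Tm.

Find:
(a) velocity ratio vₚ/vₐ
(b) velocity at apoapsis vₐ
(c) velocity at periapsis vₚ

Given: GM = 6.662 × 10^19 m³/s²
rₚ = 361.5 Gm = 3.615 × 10^11 m
rₐ = 5.215 Tm = 5.215 × 10^12 m
GM = 6.662 × 10^19 m³/s²
a = (rₚ + rₐ)/2 = 2.78825 × 10^12 m
e = (rₐ − rₚ)/(rₐ + rₚ) = (4.8535 × 10^12) / (5.5765 × 10^12) = 0.870349
(a) vₚ/vₐ = rₐ/rₚ (angular momentum) = (5.215 × 10^12) / (3.615 × 10^11) = 14.426 ≈ 14.43
(b) vₐ² = GM (2/rₐ − 1/a) = 6.662 × 10^19 × (3.83509 × 10^-13 − 3.58648 × 10^-13) = 1.65625 × 10^6 m²/s²;  vₐ = 1286.96 m/s ≈ 1.287 km/s
(c) vₚ² = GM (2/rₚ − 1/a) = 6.662 × 10^19 × (5.5325 × 10^-12 − 3.58648 × 10^-13) = 3.44682 × 10^8 m²/s²;  vₚ = 18565.6 m/s ≈ 18.57 km/s

Final answer:
(a) velocity ratio vₚ/vₐ = 14.43
(b) velocity at apoapsis vₐ = 1.287 km/s
(c) velocity at periapsis vₚ = 18.57 km/s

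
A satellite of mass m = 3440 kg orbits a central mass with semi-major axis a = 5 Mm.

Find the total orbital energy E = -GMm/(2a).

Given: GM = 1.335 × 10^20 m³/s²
a = 5 Mm = 5 × 10^6 m
GM = 1.335 × 10^20 m³/s²
2a = 1 × 10^7 m
GMm = 1.335 × 10^20 × 3440 = 4.5924 × 10^23 m³·kg/s²
E = −GMm/(2a) = -4.5924 × 10^16 J ≈ -45.92 PJ

Final answer: -45.92 PJ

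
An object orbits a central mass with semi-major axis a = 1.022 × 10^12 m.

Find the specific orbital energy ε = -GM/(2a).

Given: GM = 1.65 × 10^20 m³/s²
a = 1.022 × 10^12 m
GM = 1.65 × 10^20 m³/s²
2a = 2.044 × 10^12 m
ε = −GM/(2a) = -8.07241 × 10^7 J/kg ≈ -80.72 MJ/kg

Final answer: -80.72 MJ/kg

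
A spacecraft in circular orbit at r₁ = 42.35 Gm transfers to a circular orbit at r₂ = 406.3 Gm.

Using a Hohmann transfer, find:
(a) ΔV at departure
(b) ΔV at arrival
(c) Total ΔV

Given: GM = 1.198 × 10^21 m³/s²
r₁ = 42.35 Gm = 4.235 × 10^10 m
r₂ = 406.3 Gm = 4.063 × 10^11 m
GM = 1.198 × 10^21 m³/s²
Transfer ellipse: a_t = (r₁ + r₂)/2 = 2.24325 × 10^11 m
Circular speed at r₁: v₁ = √(GM/r₁) = 168191 m/s
Transfer speed at r₁ (periapsis): v₁ₜ = √(GM(2/r₁ − 1/a_t)) = 226353 m/s
(a) ΔV₁ = v₁ₜ − v₁ = 58162.4 m/s ≈ 58.16 km/s
Circular speed at r₂: v₂ = √(GM/r₂) = 54300.6 m/s
Transfer speed at r₂ (apoapsis): v₂ₜ = √(GM(2/r₂ − 1/a_t)) = 23593.5 m/s
(b) ΔV₂ = v₂ − v₂ₜ = 30707.1 m/s ≈ 30.71 km/s
(c) ΔV_total = ΔV₁ + ΔV₂ = 88869.5 m/s ≈ 88.87 km/s

Final answer:
(a) ΔV₁ = 58.16 km/s
(b) ΔV₂ = 30.71 km/s
(c) ΔV_total = 88.87 km/s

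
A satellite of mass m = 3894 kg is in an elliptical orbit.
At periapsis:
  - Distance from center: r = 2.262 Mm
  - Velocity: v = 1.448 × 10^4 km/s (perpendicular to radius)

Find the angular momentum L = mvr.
r = 2.262 Mm = 2.262 × 10^6 m
v = 1.448 × 10^4 km/s = 1.448 × 10^7 m/s
vr = 1.448 × 10^7 × 2.262 × 10^6 = 3.27538 × 10^13 m²/s
L = m × vr = 3894 × 3.27538 × 10^13 = 1.27543 × 10^17 kg·m²/s ≈ 1.275 × 10^17 kg·m²/s

Final answer: L = 1.275 × 10^17 kg·m²/s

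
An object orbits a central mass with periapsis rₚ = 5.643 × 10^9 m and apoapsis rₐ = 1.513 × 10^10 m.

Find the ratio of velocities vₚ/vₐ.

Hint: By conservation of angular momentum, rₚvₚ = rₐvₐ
rₚ = 5.643 × 10^9 m
rₐ = 1.513 × 10^10 m
rₚvₚ = rₐvₐ  ⇒  vₚ/vₐ = rₐ/rₚ
vₚ/vₐ = (1.513 × 10^10) / (5.643 × 10^9) = 2.6812

Final answer: vₚ/vₐ = 2.681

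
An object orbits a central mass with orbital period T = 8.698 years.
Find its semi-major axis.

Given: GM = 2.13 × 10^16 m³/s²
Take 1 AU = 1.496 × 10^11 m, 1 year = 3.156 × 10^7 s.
T = 8.698 years = 2.74509 × 10^8 s
GM = 2.13 × 10^16 m³/s²
Kepler's third law: a³ = GM T² / (4π²)
T² = 7.53551 × 10^16 s²
a³ = (2.13 × 10^16) × (7.53551 × 10^16) / (4π²) = 4.06568 × 10^31 m³
a = (a³)^(1/3) = 3.43857 × 10^10 m ≈ 0.2299 AU

Final answer: 0.2299 AU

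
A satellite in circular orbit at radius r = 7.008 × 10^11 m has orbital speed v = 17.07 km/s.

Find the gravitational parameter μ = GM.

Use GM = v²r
r = 7.008 × 10^11 m
v = 17.07 km/s = 17070 m/s
v² = 2.91385 × 10^8 m²/s²
GM = v²r = 2.91385 × 10^8 × 7.008 × 10^11 = 2.04203 × 10^20 m³/s²
GM ≈ 2.042 × 10^20 m³/s²

Final answer: GM = 2.042 × 10^20 m³/s²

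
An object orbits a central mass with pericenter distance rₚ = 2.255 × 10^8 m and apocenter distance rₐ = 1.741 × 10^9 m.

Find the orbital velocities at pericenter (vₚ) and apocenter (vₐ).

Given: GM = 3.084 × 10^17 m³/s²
rₚ = 2.255 × 10^8 m
rₐ = 1.741 × 10^9 m
GM = 3.084 × 10^17 m³/s²
a = (rₚ + rₐ)/2 = 9.8325 × 10^8 m
Vis-viva: v² = GM (2/r − 1/a)
vₚ² = 3.084 × 10^17 × (8.86918 × 10^-9 − 1.01704 × 10^-9) = 2.4216 × 10^9 m²/s²
vₚ = 49209.8 m/s ≈ 49.21 km/s
vₐ² = 3.084 × 10^17 × (1.14877 × 10^-9 − 1.01704 × 10^-9) = 4.06255 × 10^7 m²/s²
vₐ = 6373.81 m/s ≈ 6.374 km/s

Final answer: vₚ = 49.21 km/s, vₐ = 6.374 km/s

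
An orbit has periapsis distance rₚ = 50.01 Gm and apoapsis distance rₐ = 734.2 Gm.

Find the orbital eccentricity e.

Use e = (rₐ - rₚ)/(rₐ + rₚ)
rₚ = 50.01 Gm = 5.001 × 10^10 m
rₐ = 734.2 Gm = 7.342 × 10^11 m
rₐ − rₚ = 6.8419 × 10^11 m
rₐ + rₚ = 7.8421 × 10^11 m
e = (rₐ − rₚ)/(rₐ + rₚ) = 0.872458

Final answer: e = 0.8725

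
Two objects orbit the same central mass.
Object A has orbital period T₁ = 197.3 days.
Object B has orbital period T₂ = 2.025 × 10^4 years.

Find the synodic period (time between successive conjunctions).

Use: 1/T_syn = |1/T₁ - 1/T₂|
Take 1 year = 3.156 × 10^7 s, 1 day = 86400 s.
T₁ = 197.3 days = 1.70467 × 10^7 s
T₂ = 2.025 × 10^4 years = 6.3909 × 10^11 s
1/T₁ = 5.86623 × 10^-8 s⁻¹
1/T₂ = 1.56472 × 10^-12 s⁻¹
|1/T₁ − 1/T₂| = 5.86607 × 10^-8 s⁻¹
T_syn = 1 / |1/T₁ − 1/T₂| = 1.70472 × 10^7 s ≈ 197.3 days

Final answer: T_syn = 197.3 days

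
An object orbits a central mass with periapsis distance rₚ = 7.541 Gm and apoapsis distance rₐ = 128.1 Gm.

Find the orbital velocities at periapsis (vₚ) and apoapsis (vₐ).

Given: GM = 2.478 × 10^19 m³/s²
rₚ = 7.541 Gm = 7.541 × 10^9 m
rₐ = 128.1 Gm = 1.281 × 10^11 m
GM = 2.478 × 10^19 m³/s²
a = (rₚ + rₐ)/2 = 6.78205 × 10^10 m
Vis-viva: v² = GM (2/r − 1/a)
vₚ² = 2.478 × 10^19 × (2.65217 × 10^-10 − 1.47448 × 10^-11) = 6.2067 × 10^9 m²/s²
vₚ = 78782.6 m/s ≈ 78.78 km/s
vₐ² = 2.478 × 10^19 × (1.56128 × 10^-11 − 1.47448 × 10^-11) = 2.1509 × 10^7 m²/s²
vₐ = 4637.78 m/s ≈ 4.638 km/s

Final answer: vₚ = 78.78 km/s, vₐ = 4.638 km/s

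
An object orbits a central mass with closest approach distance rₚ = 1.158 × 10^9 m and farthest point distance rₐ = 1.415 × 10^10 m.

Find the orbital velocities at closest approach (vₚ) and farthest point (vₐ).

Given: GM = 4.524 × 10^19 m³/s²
rₚ = 1.158 × 10^9 m
rₐ = 1.415 × 10^10 m
GM = 4.524 × 10^19 m³/s²
a = (rₚ + rₐ)/2 = 7.654 × 10^9 m
Vis-viva: v² = GM (2/r − 1/a)
vₚ² = 4.524 × 10^19 × (1.72712 × 10^-9 − 1.30651 × 10^-10) = 7.22241 × 10^10 m²/s²
vₚ = 268745 m/s ≈ 268.7 km/s
vₐ² = 4.524 × 10^19 × (1.41343 × 10^-10 − 1.30651 × 10^-10) = 4.83711 × 10^8 m²/s²
vₐ = 21993.4 m/s ≈ 21.99 km/s

Final answer: vₚ = 268.7 km/s, vₐ = 21.99 km/s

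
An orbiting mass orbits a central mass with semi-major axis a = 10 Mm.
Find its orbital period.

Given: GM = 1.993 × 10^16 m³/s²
a = 10 Mm = 1 × 10^7 m
GM = 1.993 × 10^16 m³/s²
a³ = 1 × 10^21 m³
T = 2π √(a³/GM) = 2π √((1 × 10^21) / (1.993 × 10^16)) = 2π × 223.999 s
T = 1407.43 s ≈ 23.46 minutes

Final answer: 23.46 minutes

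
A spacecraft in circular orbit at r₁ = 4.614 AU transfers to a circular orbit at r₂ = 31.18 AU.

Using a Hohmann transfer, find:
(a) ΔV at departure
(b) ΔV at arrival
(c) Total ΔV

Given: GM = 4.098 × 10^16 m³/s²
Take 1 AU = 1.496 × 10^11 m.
r₁ = 4.614 AU = 6.90254 × 10^11 m
r₂ = 31.18 AU = 4.66453 × 10^12 m
GM = 4.098 × 10^16 m³/s²
Transfer ellipse: a_t = (r₁ + r₂)/2 = 2.67739 × 10^12 m
Circular speed at r₁: v₁ = √(GM/r₁) = 243.658 m/s
Transfer speed at r₁ (periapsis): v₁ₜ = √(GM(2/r₁ − 1/a_t)) = 321.61 m/s
(a) ΔV₁ = v₁ₜ − v₁ = 77.9514 m/s ≈ 77.95 m/s
Circular speed at r₂: v₂ = √(GM/r₂) = 93.7308 m/s
Transfer speed at r₂ (apoapsis): v₂ₜ = √(GM(2/r₂ − 1/a_t)) = 47.5917 m/s
(b) ΔV₂ = v₂ − v₂ₜ = 46.1391 m/s ≈ 46.14 m/s
(c) ΔV_total = ΔV₁ + ΔV₂ = 124.091 m/s ≈ 124.1 m/s

Final answer:
(a) ΔV₁ = 77.95 m/s
(b) ΔV₂ = 46.14 m/s
(c) ΔV_total = 124.1 m/s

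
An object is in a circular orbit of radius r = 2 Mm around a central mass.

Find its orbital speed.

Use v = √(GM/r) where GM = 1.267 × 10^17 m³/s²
r = 2 Mm = 2 × 10^6 m
GM = 1.267 × 10^17 m³/s²
GM/r = (1.267 × 10^17) / (2 × 10^6) = 6.335 × 10^10 m²/s²
v = √(GM/r) = 251694 m/s ≈ 251.7 km/s

Final answer: 251.7 km/s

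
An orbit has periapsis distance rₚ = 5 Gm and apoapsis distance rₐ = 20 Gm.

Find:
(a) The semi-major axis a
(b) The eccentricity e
rₚ = 5 Gm = 5 × 10^9 m
rₐ = 20 Gm = 2 × 10^10 m
(a) a = (rₚ + rₐ)/2 = 1.25 × 10^10 m ≈ 12.5 Gm
(b) e = (rₐ − rₚ)/(rₐ + rₚ) = (1.5 × 10^10) / (2.5 × 10^10) = 0.6

Final answer:
(a) a = 12.5 Gm
(b) e = 0.6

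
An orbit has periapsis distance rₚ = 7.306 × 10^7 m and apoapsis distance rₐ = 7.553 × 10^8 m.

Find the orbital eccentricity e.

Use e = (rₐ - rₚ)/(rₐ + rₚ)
rₚ = 7.306 × 10^7 m
rₐ = 7.553 × 10^8 m
rₐ − rₚ = 6.8224 × 10^8 m
rₐ + rₚ = 8.2836 × 10^8 m
e = (rₐ − rₚ)/(rₐ + rₚ) = 0.823603

Final answer: e = 0.8236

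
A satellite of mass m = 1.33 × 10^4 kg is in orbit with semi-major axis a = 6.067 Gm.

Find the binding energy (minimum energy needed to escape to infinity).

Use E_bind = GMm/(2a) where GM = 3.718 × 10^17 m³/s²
a = 6.067 Gm = 6.067 × 10^9 m
GM = 3.718 × 10^17 m³/s²
m = 1.33 × 10^4 kg
GMm = 3.718 × 10^17 × 13300 = 4.94494 × 10^21 m³·kg/s²
2a = 1.2134 × 10^10 m
E_bind = GMm/(2a) = 4.07528 × 10^11 J ≈ 407.5 GJ

Final answer: 407.5 GJ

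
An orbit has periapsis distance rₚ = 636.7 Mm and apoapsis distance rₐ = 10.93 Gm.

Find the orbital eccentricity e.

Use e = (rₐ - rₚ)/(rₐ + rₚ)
rₚ = 636.7 Mm = 6.367 × 10^8 m
rₐ = 10.93 Gm = 1.093 × 10^10 m
rₐ − rₚ = 1.02933 × 10^10 m
rₐ + rₚ = 1.15667 × 10^10 m
e = (rₐ − rₚ)/(rₐ + rₚ) = 0.889908

Final answer: e = 0.8899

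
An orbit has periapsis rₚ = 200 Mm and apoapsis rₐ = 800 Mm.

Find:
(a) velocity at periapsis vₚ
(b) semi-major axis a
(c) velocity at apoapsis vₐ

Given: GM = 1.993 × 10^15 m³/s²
rₚ = 200 Mm = 2 × 10^8 m
rₐ = 800 Mm = 8 × 10^8 m
GM = 1.993 × 10^15 m³/s²
a = (rₚ + rₐ)/2 = 5 × 10^8 m
e = (rₐ − rₚ)/(rₐ + rₚ) = (6 × 10^8) / (1 × 10^9) = 0.6
(a) vₚ² = GM (2/rₚ − 1/a) = 1.993 × 10^15 × (1 × 10^-8 − 2 × 10^-9) = 1.5944 × 10^7 m²/s²;  vₚ = 3992.99 m/s ≈ 3.993 km/s
(b) a = 5 × 10^8 m ≈ 500 Mm
(c) vₐ² = GM (2/rₐ − 1/a) = 1.993 × 10^15 × (2.5 × 10^-9 − 2 × 10^-9) = 996500 m²/s²;  vₐ = 998.248 m/s ≈ 998.2 m/s

Final answer:
(a) velocity at periapsis vₚ = 3.993 km/s
(b) semi-major axis a = 500 Mm
(c) velocity at apoapsis vₐ = 998.2 m/s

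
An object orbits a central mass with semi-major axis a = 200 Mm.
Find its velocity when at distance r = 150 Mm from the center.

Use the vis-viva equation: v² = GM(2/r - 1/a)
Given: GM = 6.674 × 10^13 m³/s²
a = 200 Mm = 2 × 10^8 m
r = 150 Mm = 1.5 × 10^8 m
GM = 6.674 × 10^13 m³/s²
2/r − 1/a = 1.33333 × 10^-8 − 5 × 10^-9 = 8.33333 × 10^-9 m⁻¹
v² = GM (2/r − 1/a) = 556167 m²/s²
v = 745.766 m/s ≈ 745.8 m/s

Final answer: 745.8 m/s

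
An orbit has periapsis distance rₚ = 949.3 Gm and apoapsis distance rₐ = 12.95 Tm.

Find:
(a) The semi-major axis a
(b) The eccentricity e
rₚ = 949.3 Gm = 9.493 × 10^11 m
rₐ = 12.95 Tm = 1.295 × 10^13 m
(a) a = (rₚ + rₐ)/2 = 6.94965 × 10^12 m ≈ 6.95 Tm
(b) e = (rₐ − rₚ)/(rₐ + rₚ) = (1.20007 × 10^13) / (1.38993 × 10^13) = 0.863403

Final answer:
(a) a = 6.95 Tm
(b) e = 0.8634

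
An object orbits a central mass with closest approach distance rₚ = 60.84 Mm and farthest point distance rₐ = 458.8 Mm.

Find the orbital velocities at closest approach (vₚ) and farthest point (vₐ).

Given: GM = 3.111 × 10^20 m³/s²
rₚ = 60.84 Mm = 6.084 × 10^7 m
rₐ = 458.8 Mm = 4.588 × 10^8 m
GM = 3.111 × 10^20 m³/s²
a = (rₚ + rₐ)/2 = 2.5982 × 10^8 m
Vis-viva: v² = GM (2/r − 1/a)
vₚ² = 3.111 × 10^20 × (3.28731 × 10^-8 − 3.84882 × 10^-9) = 9.02946 × 10^12 m²/s²
vₚ = 3.00491 × 10^6 m/s ≈ 3005 km/s
vₐ² = 3.111 × 10^20 × (4.3592 × 10^-9 − 3.84882 × 10^-9) = 1.58779 × 10^11 m²/s²
vₐ = 398471 m/s ≈ 398.5 km/s

Final answer: vₚ = 3005 km/s, vₐ = 398.5 km/s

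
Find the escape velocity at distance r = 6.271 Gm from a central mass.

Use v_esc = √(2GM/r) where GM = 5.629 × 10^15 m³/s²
r = 6.271 Gm = 6.271 × 10^9 m
GM = 5.629 × 10^15 m³/s²
2GM/r = 2 × (5.629 × 10^15) / (6.271 × 10^9) = 1.79525 × 10^6 m²/s²
v_esc = √(2GM/r) = 1339.87 m/s ≈ 1.34 km/s

Final answer: 1.34 km/s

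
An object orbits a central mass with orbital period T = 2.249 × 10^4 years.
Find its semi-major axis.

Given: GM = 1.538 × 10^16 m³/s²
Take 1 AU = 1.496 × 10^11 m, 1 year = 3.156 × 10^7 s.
T = 2.249 × 10^4 years = 7.09784 × 10^11 s
GM = 1.538 × 10^16 m³/s²
Kepler's third law: a³ = GM T² / (4π²)
T² = 5.03794 × 10^23 s²
a³ = (1.538 × 10^16) × (5.03794 × 10^23) / (4π²) = 1.96268 × 10^38 m³
a = (a³)^(1/3) = 5.81143 × 10^12 m ≈ 38.85 AU

Final answer: 38.85 AU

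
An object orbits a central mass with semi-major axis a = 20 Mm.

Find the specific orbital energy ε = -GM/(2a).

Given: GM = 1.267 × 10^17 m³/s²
a = 20 Mm = 2 × 10^7 m
GM = 1.267 × 10^17 m³/s²
2a = 4 × 10^7 m
ε = −GM/(2a) = -3.1675 × 10^9 J/kg ≈ -3.167 GJ/kg

Final answer: -3.167 GJ/kg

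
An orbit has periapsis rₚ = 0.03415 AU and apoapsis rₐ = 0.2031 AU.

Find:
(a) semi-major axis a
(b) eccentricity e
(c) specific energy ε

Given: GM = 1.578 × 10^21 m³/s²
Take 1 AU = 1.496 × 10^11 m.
rₚ = 0.03415 AU = 5.10884 × 10^9 m
rₐ = 0.2031 AU = 3.03838 × 10^10 m
GM = 1.578 × 10^21 m³/s²
a = (rₚ + rₐ)/2 = 1.77463 × 10^10 m
e = (rₐ − rₚ)/(rₐ + rₚ) = (2.52749 × 10^10) / (3.54926 × 10^10) = 0.712118
(a) a = 1.77463 × 10^10 m ≈ 0.1186 AU
(b) e = 0.712118 ≈ 0.7121
(c) 2a = 3.54926 × 10^10 m;  ε = −GM/(2a) = -4.446 × 10^10 J/kg ≈ -44.46 GJ/kg

Final answer:
(a) semi-major axis a = 0.1186 AU
(b) eccentricity e = 0.7121
(c) specific energy ε = -44.46 GJ/kg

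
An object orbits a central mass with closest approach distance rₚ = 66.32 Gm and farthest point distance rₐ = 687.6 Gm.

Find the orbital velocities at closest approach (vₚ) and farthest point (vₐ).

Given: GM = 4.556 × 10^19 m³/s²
rₚ = 66.32 Gm = 6.632 × 10^10 m
rₐ = 687.6 Gm = 6.876 × 10^11 m
GM = 4.556 × 10^19 m³/s²
a = (rₚ + rₐ)/2 = 3.7696 × 10^11 m
Vis-viva: v² = GM (2/r − 1/a)
vₚ² = 4.556 × 10^19 × (3.01568 × 10^-11 − 2.6528 × 10^-12) = 1.25308 × 10^9 m²/s²
vₚ = 35398.9 m/s ≈ 35.4 km/s
vₐ² = 4.556 × 10^19 × (2.90867 × 10^-12 − 2.6528 × 10^-12) = 1.16573 × 10^7 m²/s²
vₐ = 3414.28 m/s ≈ 3.414 km/s

Final answer: vₚ = 35.4 km/s, vₐ = 3.414 km/s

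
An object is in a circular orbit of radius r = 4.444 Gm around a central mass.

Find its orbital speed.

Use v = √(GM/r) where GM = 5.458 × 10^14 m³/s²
r = 4.444 Gm = 4.444 × 10^9 m
GM = 5.458 × 10^14 m³/s²
GM/r = (5.458 × 10^14) / (4.444 × 10^9) = 122817 m²/s²
v = √(GM/r) = 350.453 m/s ≈ 350.5 m/s

Final answer: 350.5 m/s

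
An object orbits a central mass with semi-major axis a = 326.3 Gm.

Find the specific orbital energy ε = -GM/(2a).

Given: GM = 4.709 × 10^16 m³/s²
a = 326.3 Gm = 3.263 × 10^11 m
GM = 4.709 × 10^16 m³/s²
2a = 6.526 × 10^11 m
ε = −GM/(2a) = -72157.5 J/kg ≈ -72.16 kJ/kg

Final answer: -72.16 kJ/kg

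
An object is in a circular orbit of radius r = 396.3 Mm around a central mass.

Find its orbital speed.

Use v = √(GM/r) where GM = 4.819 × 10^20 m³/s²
r = 396.3 Mm = 3.963 × 10^8 m
GM = 4.819 × 10^20 m³/s²
GM/r = (4.819 × 10^20) / (3.963 × 10^8) = 1.216 × 10^12 m²/s²
v = √(GM/r) = 1.10272 × 10^6 m/s ≈ 1103 km/s

Final answer: 1103 km/s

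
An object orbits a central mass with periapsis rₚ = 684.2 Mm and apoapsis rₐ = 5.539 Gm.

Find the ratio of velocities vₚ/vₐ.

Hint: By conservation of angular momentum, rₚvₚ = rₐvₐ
rₚ = 684.2 Mm = 6.842 × 10^8 m
rₐ = 5.539 Gm = 5.539 × 10^9 m
rₚvₚ = rₐvₐ  ⇒  vₚ/vₐ = rₐ/rₚ
vₚ/vₐ = (5.539 × 10^9) / (6.842 × 10^8) = 8.09559

Final answer: vₚ/vₐ = 8.096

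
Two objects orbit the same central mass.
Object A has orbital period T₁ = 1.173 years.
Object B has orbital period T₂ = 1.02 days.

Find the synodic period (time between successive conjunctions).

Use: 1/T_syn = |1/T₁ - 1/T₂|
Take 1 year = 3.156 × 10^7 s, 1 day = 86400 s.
T₁ = 1.173 years = 3.70199 × 10^7 s
T₂ = 1.02 days = 88128 s
1/T₁ = 2.70125 × 10^-8 s⁻¹
1/T₂ = 1.13471 × 10^-5 s⁻¹
|1/T₁ − 1/T₂| = 1.13201 × 10^-5 s⁻¹
T_syn = 1 / |1/T₁ − 1/T₂| = 88338.3 s ≈ 1.022 days

Final answer: T_syn = 1.022 days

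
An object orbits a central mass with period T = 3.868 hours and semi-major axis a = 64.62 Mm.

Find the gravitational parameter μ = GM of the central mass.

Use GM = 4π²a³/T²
T = 3.868 hours = 13924.8 s
a = 64.62 Mm = 6.462 × 10^7 m
a³ = 2.69837 × 10^23 m³
T² = 1.939 × 10^8 s²
GM = 4π² × (2.69837 × 10^23) / (1.939 × 10^8) = 5.49392 × 10^16 m³/s²
GM ≈ 5.494 × 10^16 m³/s²

Final answer: GM = 5.494 × 10^16 m³/s²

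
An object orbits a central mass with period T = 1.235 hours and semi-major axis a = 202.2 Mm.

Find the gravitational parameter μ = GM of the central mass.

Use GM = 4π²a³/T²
T = 1.235 hours = 4446 s
a = 202.2 Mm = 2.022 × 10^8 m
a³ = 8.26691 × 10^24 m³
T² = 1.97669 × 10^7 s²
GM = 4π² × (8.26691 × 10^24) / (1.97669 × 10^7) = 1.65107 × 10^19 m³/s²
GM ≈ 1.651 × 10^19 m³/s²

Final answer: GM = 1.651 × 10^19 m³/s²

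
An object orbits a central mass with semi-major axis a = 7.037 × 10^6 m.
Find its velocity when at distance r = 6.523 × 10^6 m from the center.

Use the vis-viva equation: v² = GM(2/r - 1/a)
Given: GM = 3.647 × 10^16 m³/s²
a = 7.037 × 10^6 m
r = 6.523 × 10^6 m
GM = 3.647 × 10^16 m³/s²
2/r − 1/a = 3.06607 × 10^-7 − 1.42106 × 10^-7 = 1.64501 × 10^-7 m⁻¹
v² = GM (2/r − 1/a) = 5.99937 × 10^9 m²/s²
v = 77455.6 m/s ≈ 77.46 km/s

Final answer: 77.46 km/s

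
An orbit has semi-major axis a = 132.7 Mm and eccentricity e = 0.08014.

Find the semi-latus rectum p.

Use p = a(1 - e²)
a = 132.7 Mm = 1.327 × 10^8 m
e = 0.08014,  e² = 0.00642242,  1 − e² = 0.993578
p = a(1 − e²) = 1.327 × 10^8 m × 0.993578 = 1.31848 × 10^8 m ≈ 131.8 Mm

Final answer: p = 131.8 Mm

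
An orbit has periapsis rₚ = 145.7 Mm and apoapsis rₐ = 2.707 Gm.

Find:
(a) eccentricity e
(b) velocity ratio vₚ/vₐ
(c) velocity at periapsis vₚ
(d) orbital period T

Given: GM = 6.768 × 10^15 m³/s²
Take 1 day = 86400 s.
rₚ = 145.7 Mm = 1.457 × 10^8 m
rₐ = 2.707 Gm = 2.707 × 10^9 m
GM = 6.768 × 10^15 m³/s²
a = (rₚ + rₐ)/2 = 1.42635 × 10^9 m
e = (rₐ − rₚ)/(rₐ + rₚ) = (2.5613 × 10^9) / (2.8527 × 10^9) = 0.897851
(a) e = 0.897851 ≈ 0.8979
(b) vₚ/vₐ = rₐ/rₚ (angular momentum) = (2.707 × 10^9) / (1.457 × 10^8) = 18.5793 ≈ 18.58
(c) vₚ² = GM (2/rₚ − 1/a) = 6.768 × 10^15 × (1.37268 × 10^-8 − 7.0109 × 10^-10) = 8.81582 × 10^7 m²/s²;  vₚ = 9389.26 m/s ≈ 9.389 km/s
(d) a³ = 2.90187 × 10^27 m³;  T = 2π √(a³/GM) = 2π × 654800 s = 4.11423 × 10^6 s ≈ 47.62 days

Final answer:
(a) eccentricity e = 0.8979
(b) velocity ratio vₚ/vₐ = 18.58
(c) velocity at periapsis vₚ = 9.389 km/s
(d) orbital period T = 47.62 days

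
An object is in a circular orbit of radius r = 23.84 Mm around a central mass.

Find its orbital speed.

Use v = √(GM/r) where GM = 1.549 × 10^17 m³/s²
r = 23.84 Mm = 2.384 × 10^7 m
GM = 1.549 × 10^17 m³/s²
GM/r = (1.549 × 10^17) / (2.384 × 10^7) = 6.49748 × 10^9 m²/s²
v = √(GM/r) = 80607 m/s ≈ 80.61 km/s

Final answer: 80.61 km/s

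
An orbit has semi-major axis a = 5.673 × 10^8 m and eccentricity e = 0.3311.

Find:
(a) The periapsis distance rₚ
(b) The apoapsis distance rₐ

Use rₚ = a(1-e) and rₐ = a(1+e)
a = 5.673 × 10^8 m
e = 0.3311:  1 − e = 0.6689,  1 + e = 1.3311
(a) rₚ = a(1 − e) = 5.673 × 10^8 m × 0.6689 = 3.79467 × 10^8 m ≈ 3.795 × 10^8 m
(b) rₐ = a(1 + e) = 5.673 × 10^8 m × 1.3311 = 7.55133 × 10^8 m ≈ 7.551 × 10^8 m

Final answer:
(a) rₚ = 3.795 × 10^8 m
(b) rₐ = 7.551 × 10^8 m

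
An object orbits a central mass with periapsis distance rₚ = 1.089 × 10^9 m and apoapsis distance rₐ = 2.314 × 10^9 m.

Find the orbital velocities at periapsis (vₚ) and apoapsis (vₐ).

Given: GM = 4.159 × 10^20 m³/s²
rₚ = 1.089 × 10^9 m
rₐ = 2.314 × 10^9 m
GM = 4.159 × 10^20 m³/s²
a = (rₚ + rₐ)/2 = 1.7015 × 10^9 m
Vis-viva: v² = GM (2/r − 1/a)
vₚ² = 4.159 × 10^20 × (1.83655 × 10^-9 − 5.87717 × 10^-10) = 5.19389 × 10^11 m²/s²
vₚ = 720686 m/s ≈ 720.7 km/s
vₐ² = 4.159 × 10^20 × (8.64304 × 10^-10 − 5.87717 × 10^-10) = 1.15033 × 10^11 m²/s²
vₐ = 339165 m/s ≈ 339.2 km/s

Final answer: vₚ = 720.7 km/s, vₐ = 339.2 km/s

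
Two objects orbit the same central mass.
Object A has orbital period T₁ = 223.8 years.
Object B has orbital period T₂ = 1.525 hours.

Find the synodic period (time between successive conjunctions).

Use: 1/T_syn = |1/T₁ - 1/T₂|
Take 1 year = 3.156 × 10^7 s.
T₁ = 223.8 years = 7.06313 × 10^9 s
T₂ = 1.525 hours = 5490 s
1/T₁ = 1.4158 × 10^-10 s⁻¹
1/T₂ = 0.000182149 s⁻¹
|1/T₁ − 1/T₂| = 0.000182149 s⁻¹
T_syn = 1 / |1/T₁ − 1/T₂| = 5490 s ≈ 1.525 hours

Final answer: T_syn = 1.525 hours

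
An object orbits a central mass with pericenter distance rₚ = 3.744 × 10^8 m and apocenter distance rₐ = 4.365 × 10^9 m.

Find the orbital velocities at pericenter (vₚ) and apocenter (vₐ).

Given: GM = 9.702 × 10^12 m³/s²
rₚ = 3.744 × 10^8 m
rₐ = 4.365 × 10^9 m
GM = 9.702 × 10^12 m³/s²
a = (rₚ + rₐ)/2 = 2.3697 × 10^9 m
Vis-viva: v² = GM (2/r − 1/a)
vₚ² = 9.702 × 10^12 × (5.34188 × 10^-9 − 4.21994 × 10^-10) = 47732.7 m²/s²
vₚ = 218.478 m/s ≈ 218.5 m/s
vₐ² = 9.702 × 10^12 × (4.5819 × 10^-10 − 4.21994 × 10^-10) = 351.172 m²/s²
vₐ = 18.7396 m/s ≈ 18.74 m/s

Final answer: vₚ = 218.5 m/s, vₐ = 18.74 m/s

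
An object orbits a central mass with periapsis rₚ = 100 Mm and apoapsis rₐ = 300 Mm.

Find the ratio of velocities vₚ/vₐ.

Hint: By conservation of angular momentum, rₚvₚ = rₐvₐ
rₚ = 100 Mm = 1 × 10^8 m
rₐ = 300 Mm = 3 × 10^8 m
rₚvₚ = rₐvₐ  ⇒  vₚ/vₐ = rₐ/rₚ
vₚ/vₐ = (3 × 10^8) / (1 × 10^8) = 3

Final answer: vₚ/vₐ = 3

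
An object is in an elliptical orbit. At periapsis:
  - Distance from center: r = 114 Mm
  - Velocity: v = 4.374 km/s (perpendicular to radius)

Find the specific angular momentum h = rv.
r = 114 Mm = 1.14 × 10^8 m
v = 4.374 km/s = 4374 m/s
h = rv = 1.14 × 10^8 × 4374 = 4.98636 × 10^11 m²/s ≈ 4.986 × 10^11 m²/s

Final answer: h = 4.986 × 10^11 m²/s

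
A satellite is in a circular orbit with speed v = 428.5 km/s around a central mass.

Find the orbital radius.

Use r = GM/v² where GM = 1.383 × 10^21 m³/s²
v = 428.5 km/s = 428500 m/s
GM = 1.383 × 10^21 m³/s²
v² = 1.83612 × 10^11 m²/s²
r = GM/v² = (1.383 × 10^21) / (1.83612 × 10^11) = 7.53218 × 10^9 m ≈ 7.532 Gm

Final answer: 7.532 Gm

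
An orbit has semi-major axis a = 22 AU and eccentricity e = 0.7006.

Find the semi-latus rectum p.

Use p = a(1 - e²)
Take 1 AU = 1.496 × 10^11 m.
a = 22 AU = 3.2912 × 10^12 m
e = 0.7006,  e² = 0.49084,  1 − e² = 0.50916
p = a(1 − e²) = 3.2912 × 10^12 m × 0.50916 = 1.67575 × 10^12 m ≈ 11.2 AU

Final answer: p = 11.2 AU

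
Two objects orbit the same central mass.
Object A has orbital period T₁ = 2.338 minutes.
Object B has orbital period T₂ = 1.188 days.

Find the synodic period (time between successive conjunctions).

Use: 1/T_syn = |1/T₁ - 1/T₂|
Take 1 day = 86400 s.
T₁ = 2.338 minutes = 140.28 s
T₂ = 1.188 days = 102643 s
1/T₁ = 0.0071286 s⁻¹
1/T₂ = 9.74249 × 10^-6 s⁻¹
|1/T₁ − 1/T₂| = 0.00711886 s⁻¹
T_syn = 1 / |1/T₁ − 1/T₂| = 140.472 s ≈ 2.341 minutes

Final answer: T_syn = 2.341 minutes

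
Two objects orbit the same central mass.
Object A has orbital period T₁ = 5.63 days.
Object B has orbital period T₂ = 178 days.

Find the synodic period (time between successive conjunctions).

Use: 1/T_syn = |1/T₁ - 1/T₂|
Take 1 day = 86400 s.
T₁ = 5.63 days = 486432 s
T₂ = 178 days = 1.53792 × 10^7 s
1/T₁ = 2.05579 × 10^-6 s⁻¹
1/T₂ = 6.50229 × 10^-8 s⁻¹
|1/T₁ − 1/T₂| = 1.99076 × 10^-6 s⁻¹
T_syn = 1 / |1/T₁ − 1/T₂| = 502320 s ≈ 5.814 days

Final answer: T_syn = 5.814 days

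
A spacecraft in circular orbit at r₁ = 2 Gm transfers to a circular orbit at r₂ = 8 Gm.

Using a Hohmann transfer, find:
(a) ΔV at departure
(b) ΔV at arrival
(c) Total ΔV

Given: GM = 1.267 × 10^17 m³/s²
r₁ = 2 Gm = 2 × 10^9 m
r₂ = 8 Gm = 8 × 10^9 m
GM = 1.267 × 10^17 m³/s²
Transfer ellipse: a_t = (r₁ + r₂)/2 = 5 × 10^9 m
Circular speed at r₁: v₁ = √(GM/r₁) = 7959.27 m/s
Transfer speed at r₁ (periapsis): v₁ₜ = √(GM(2/r₁ − 1/a_t)) = 10067.8 m/s
(a) ΔV₁ = v₁ₜ − v₁ = 2108.5 m/s ≈ 2.108 km/s
Circular speed at r₂: v₂ = √(GM/r₂) = 3979.64 m/s
Transfer speed at r₂ (apoapsis): v₂ₜ = √(GM(2/r₂ − 1/a_t)) = 2516.94 m/s
(b) ΔV₂ = v₂ − v₂ₜ = 1462.69 m/s ≈ 1.463 km/s
(c) ΔV_total = ΔV₁ + ΔV₂ = 3571.19 m/s ≈ 3.571 km/s

Final answer:
(a) ΔV₁ = 2.108 km/s
(b) ΔV₂ = 1.463 km/s
(c) ΔV_total = 3.571 km/s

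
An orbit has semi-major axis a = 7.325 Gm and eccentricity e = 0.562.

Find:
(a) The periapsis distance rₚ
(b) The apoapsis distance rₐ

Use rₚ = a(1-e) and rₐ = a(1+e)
a = 7.325 Gm = 7.325 × 10^9 m
e = 0.562:  1 − e = 0.438,  1 + e = 1.562
(a) rₚ = a(1 − e) = 7.325 × 10^9 m × 0.438 = 3.20835 × 10^9 m ≈ 3.208 Gm
(b) rₐ = a(1 + e) = 7.325 × 10^9 m × 1.562 = 1.14416 × 10^10 m ≈ 11.44 Gm

Final answer:
(a) rₚ = 3.208 Gm
(b) rₐ = 11.44 Gm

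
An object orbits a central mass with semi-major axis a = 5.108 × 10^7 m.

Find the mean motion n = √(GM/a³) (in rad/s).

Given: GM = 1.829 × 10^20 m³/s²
a = 5.108 × 10^7 m
GM = 1.829 × 10^20 m³/s²
a³ = 1.33276 × 10^23 m³
GM/a³ = (1.829 × 10^20) / (1.33276 × 10^23) = 0.00137234 s⁻²
n = √(GM/a³) = 0.0370451 rad/s ≈ 0.03705 rad/s

Final answer: n = 0.03705 rad/s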